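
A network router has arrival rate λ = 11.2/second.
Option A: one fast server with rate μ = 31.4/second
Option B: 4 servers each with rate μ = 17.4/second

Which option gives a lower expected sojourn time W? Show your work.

Option A: single server μ = 31.4 (M/M/1)
  ρ_A = 11.2/31.4 = 0.3567
  W_A = 1/(μ-λ) = 1/(31.4-11.2) = 1/20.20 = 0.04950

Option B: 4 servers μ = 17.4 (M/M/4)
  ρ_B = λ/(cμ) = 11.2/(4×17.4) = 0.1609
  Offered load a = λ/μ = cρ = 11.2/17.4 = 0.6437
  P₀ = [ Σₙ₌₀^3 aⁿ/n! + a^4/(4!(1-ρ)) ]⁻¹
  Σ = a^0/0! + a^1/1! + a^2/2! + a^3/3! = 1.0000 + 0.64368 + 0.20716 + 0.044448 = 1.8953
  a^4/(4!(1-ρ)) = 0.17166/(24 × 0.83908) = 0.008524
  P₀ = 1/(1.8953 + 0.008524) = 0.5253
  Lq = P₀·a^4·ρ / (4!(1-ρ)²) = 0.52526 × 0.17166 × 0.16092 / (24 × 0.70406) = 0.0008587
  Wq_B = Lq/λ = 0.0008587/11.2 = 0.00007667
  W_B = Wq_B + 1/μ = 0.00007667 + 0.05747 = 0.05755

Since W_A = 0.04950 < W_B = 0.05755, Option A (single fast server) has the shorter time in system.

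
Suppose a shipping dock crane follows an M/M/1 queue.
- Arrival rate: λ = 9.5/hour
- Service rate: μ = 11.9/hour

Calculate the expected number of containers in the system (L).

ρ = λ/μ = 9.5/11.9 = 0.7983
For M/M/1: L = λ/(μ-λ)
L = 9.5/(11.9-9.5) = 9.5/2.40
L = 3.9583 containers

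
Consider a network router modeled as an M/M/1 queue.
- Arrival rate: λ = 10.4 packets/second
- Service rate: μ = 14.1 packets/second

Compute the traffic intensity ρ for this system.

Server utilization: ρ = λ/μ
ρ = 10.4/14.1 = 0.7376
The server is busy 73.76% of the time.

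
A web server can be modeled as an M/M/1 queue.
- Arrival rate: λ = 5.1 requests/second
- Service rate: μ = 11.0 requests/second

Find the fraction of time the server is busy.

Server utilization: ρ = λ/μ
ρ = 5.1/11.0 = 0.4636
The server is busy 46.36% of the time.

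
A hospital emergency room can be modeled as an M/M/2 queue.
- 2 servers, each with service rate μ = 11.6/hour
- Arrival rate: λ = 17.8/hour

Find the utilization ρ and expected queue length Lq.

Traffic intensity: ρ = λ/(cμ) = 17.8/(2×11.6) = 0.7672
Since ρ = 0.7672 < 1, system is stable.
Offered load a = λ/μ = cρ = 17.8/11.6 = 1.5345
P₀ = [ Σₙ₌₀^1 aⁿ/n! + a^2/(2!(1-ρ)) ]⁻¹
Σ = a^0/0! + a^1/1! = 1.0000 + 1.5345 = 2.5345
a^2/(2!(1-ρ)) = 2.35464/(2 × 0.232759) = 5.0581
P₀ = 1/(2.5345 + 5.0581) = 0.1317
Lq = P₀·a^2·ρ / (2!(1-ρ)²) = 0.131707 × 2.35464 × 0.767241 / (2 × 0.0541766) = 2.1960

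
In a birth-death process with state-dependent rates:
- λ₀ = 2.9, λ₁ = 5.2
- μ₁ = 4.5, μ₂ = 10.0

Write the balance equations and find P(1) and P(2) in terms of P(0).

Balance equations:
State 0: λ₀P₀ = μ₁P₁ → P₁ = (λ₀/μ₁)P₀ = (2.9/4.5)P₀ = 0.6444P₀
State 1: P₂ = (λ₀λ₁)/(μ₁μ₂)P₀ = (2.9×5.2)/(4.5×10.0)P₀ = 0.3351P₀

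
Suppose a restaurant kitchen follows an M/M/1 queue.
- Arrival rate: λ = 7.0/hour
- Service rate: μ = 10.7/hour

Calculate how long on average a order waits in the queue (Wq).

First, compute utilization: ρ = λ/μ = 7.0/10.7 = 0.6542
For M/M/1: Wq = λ/(μ(μ-λ))
Wq = 7.0/(10.7 × (10.7-7.0))
Wq = 7.0/(10.7 × 3.70)
Wq = 0.1768 hours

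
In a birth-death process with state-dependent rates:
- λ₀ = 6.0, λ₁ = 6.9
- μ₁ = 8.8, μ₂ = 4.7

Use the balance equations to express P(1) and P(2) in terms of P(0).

Balance equations:
State 0: λ₀P₀ = μ₁P₁ → P₁ = (λ₀/μ₁)P₀ = (6.0/8.8)P₀ = 0.6818P₀
State 1: P₂ = (λ₀λ₁)/(μ₁μ₂)P₀ = (6.0×6.9)/(8.8×4.7)P₀ = 1.0010P₀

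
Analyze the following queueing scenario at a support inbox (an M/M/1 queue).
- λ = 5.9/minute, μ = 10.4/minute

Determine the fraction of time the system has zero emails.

ρ = λ/μ = 5.9/10.4 = 0.5673
P(0) = 1 - ρ = 1 - 0.5673 = 0.4327
The server is idle 43.27% of the time.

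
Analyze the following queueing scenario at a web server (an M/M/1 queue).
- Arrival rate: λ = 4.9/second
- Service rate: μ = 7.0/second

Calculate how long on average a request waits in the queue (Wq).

First, compute utilization: ρ = λ/μ = 4.9/7.0 = 0.7000
For M/M/1: Wq = λ/(μ(μ-λ))
Wq = 4.9/(7.0 × (7.0-4.9))
Wq = 4.9/(7.0 × 2.10)
Wq = 0.3333 seconds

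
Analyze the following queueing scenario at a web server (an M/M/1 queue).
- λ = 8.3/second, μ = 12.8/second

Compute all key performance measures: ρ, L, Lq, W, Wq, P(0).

Step 1: ρ = λ/μ = 8.3/12.8 = 0.6484
Step 2: L = λ/(μ-λ) = 8.3/4.50 = 1.8444
Step 3: Lq = λ²/(μ(μ-λ)) = 68.89/(12.8×4.50) = 1.1960
Step 4: W = 1/(μ-λ) = 1/4.50 = 0.22222
Step 5: Wq = λ/(μ(μ-λ)) = 8.3/(12.8×4.50) = 0.1441
Step 6: P(0) = 1-ρ = 0.3516
Verify: L = λW = 8.3×0.22222 = 1.8444 ✔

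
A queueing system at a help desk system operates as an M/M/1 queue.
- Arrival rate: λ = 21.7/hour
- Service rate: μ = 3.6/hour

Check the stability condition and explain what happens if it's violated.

Stability requires ρ = λ/(cμ) < 1
ρ = 21.7/(1 × 3.6) = 21.7/3.60 = 6.0278
Since 6.0278 ≥ 1, the system is UNSTABLE.
Queue grows without bound. Need μ > λ = 21.7.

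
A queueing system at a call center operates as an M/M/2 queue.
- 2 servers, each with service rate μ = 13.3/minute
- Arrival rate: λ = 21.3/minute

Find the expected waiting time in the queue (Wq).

Traffic intensity: ρ = λ/(cμ) = 21.3/(2×13.3) = 0.8008
Since ρ = 0.8008 < 1, system is stable.
Offered load a = λ/μ = cρ = 21.3/13.3 = 1.6015
P₀ = [ Σₙ₌₀^1 aⁿ/n! + a^2/(2!(1-ρ)) ]⁻¹
Σ = a^0/0! + a^1/1! = 1.0000 + 1.6015 = 2.6015
a^2/(2!(1-ρ)) = 2.56481/(2 × 0.199248) = 6.4362
P₀ = 1/(2.6015 + 6.4362) = 0.1106
Lq = P₀·a^2·ρ / (2!(1-ρ)²) = 0.110647 × 2.56481 × 0.800752 / (2 × 0.0396998) = 2.8620
Wq = Lq/λ = 2.8620/21.3 = 0.1344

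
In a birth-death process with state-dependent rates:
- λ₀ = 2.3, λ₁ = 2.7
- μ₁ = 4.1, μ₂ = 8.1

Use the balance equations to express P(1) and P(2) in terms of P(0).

Balance equations:
State 0: λ₀P₀ = μ₁P₁ → P₁ = (λ₀/μ₁)P₀ = (2.3/4.1)P₀ = 0.5610P₀
State 1: P₂ = (λ₀λ₁)/(μ₁μ₂)P₀ = (2.3×2.7)/(4.1×8.1)P₀ = 0.1870P₀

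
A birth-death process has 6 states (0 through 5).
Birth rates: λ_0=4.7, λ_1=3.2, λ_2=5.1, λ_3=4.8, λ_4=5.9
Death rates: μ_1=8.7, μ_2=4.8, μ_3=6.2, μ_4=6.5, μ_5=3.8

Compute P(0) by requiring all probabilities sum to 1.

Ratios P(n)/P(0) = (λ₀···λₙ₋₁)/(μ₁···μₙ):
P(1)/P(0) = (4.7)/(8.7) = 0.54023
P(2)/P(0) = (4.7×3.2)/(8.7×4.8) = 0.36015
P(3)/P(0) = (4.7×3.2×5.1)/(8.7×4.8×6.2) = 0.29626
P(4)/P(0) = (4.7×3.2×5.1×4.8)/(8.7×4.8×6.2×6.5) = 0.21877
P(5)/P(0) = (4.7×3.2×5.1×4.8×5.9)/(8.7×4.8×6.2×6.5×3.8) = 0.33967

Normalization: ∑ P(n) = 1
P(0) × (1.0000 + 0.54023 + 0.36015 + 0.29626 + 0.21877 + 0.33967) = 1
P(0) × 2.7551 = 1
P(0) = 1/2.7551 = 0.3630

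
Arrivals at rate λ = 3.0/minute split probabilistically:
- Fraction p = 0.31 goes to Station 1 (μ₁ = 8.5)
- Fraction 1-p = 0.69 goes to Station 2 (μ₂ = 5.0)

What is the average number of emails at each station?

Effective rates: λ₁ = 3.0×0.31 = 0.93, λ₂ = 3.0×0.69 = 2.07
Station 1: ρ₁ = 0.93/8.5 = 0.10941, L₁ = ρ₁/(1-ρ₁) = 0.10941/(1-0.10941) = 0.1229
Station 2: ρ₂ = 2.07/5.0 = 0.4140, L₂ = ρ₂/(1-ρ₂) = 0.4140/(1-0.4140) = 0.7065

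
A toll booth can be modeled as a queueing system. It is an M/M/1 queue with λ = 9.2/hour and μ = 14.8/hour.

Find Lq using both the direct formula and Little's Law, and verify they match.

Method 1 (direct): Lq = λ²/(μ(μ-λ)) = 84.64/(14.8 × 5.60) = 1.0212

Method 2 (Little's Law):
W = 1/(μ-λ) = 1/5.60 = 0.1786
Wq = W - 1/μ = 0.1786 - 0.06757 = 0.1110
Lq = λWq = 9.2 × 0.1110 = 1.0212 ✔ (matches Method 1)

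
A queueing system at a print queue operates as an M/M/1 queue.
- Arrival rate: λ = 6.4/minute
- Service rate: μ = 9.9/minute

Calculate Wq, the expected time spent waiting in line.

First, compute utilization: ρ = λ/μ = 6.4/9.9 = 0.6465
For M/M/1: Wq = λ/(μ(μ-λ))
Wq = 6.4/(9.9 × (9.9-6.4))
Wq = 6.4/(9.9 × 3.50)
Wq = 0.1847 minutes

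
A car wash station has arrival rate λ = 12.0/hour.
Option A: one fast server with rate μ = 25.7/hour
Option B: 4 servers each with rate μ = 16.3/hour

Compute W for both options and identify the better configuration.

Option A: single server μ = 25.7 (M/M/1)
  ρ_A = 12.0/25.7 = 0.4669
  W_A = 1/(μ-λ) = 1/(25.7-12.0) = 1/13.70 = 0.07299

Option B: 4 servers μ = 16.3 (M/M/4)
  ρ_B = λ/(cμ) = 12.0/(4×16.3) = 0.1840
  Offered load a = λ/μ = cρ = 12.0/16.3 = 0.7362
  P₀ = [ Σₙ₌₀^3 aⁿ/n! + a^4/(4!(1-ρ)) ]⁻¹
  Σ = a^0/0! + a^1/1! + a^2/2! + a^3/3! = 1.0000 + 0.7362 + 0.2710 + 0.06650 = 2.0737
  a^4/(4!(1-ρ)) = 0.2937/(24 × 0.8160) = 0.01500
  P₀ = 1/(2.0737 + 0.01500) = 0.4788
  Lq = P₀·a^4·ρ / (4!(1-ρ)²) = 0.47877 × 0.29375 × 0.18405 / (24 × 0.66578) = 0.001620
  Wq_B = Lq/λ = 0.0016199/12.0 = 0.00013499
  W_B = Wq_B + 1/μ = 0.00013499 + 0.061350 = 0.06148

Since W_B = 0.06148 < W_A = 0.07299, Option B (multiple servers) has the shorter time in system.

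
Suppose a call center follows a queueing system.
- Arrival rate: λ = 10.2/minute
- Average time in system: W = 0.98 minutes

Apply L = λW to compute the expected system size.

Little's Law: L = λW
L = 10.2 × 0.98 = 9.9960 calls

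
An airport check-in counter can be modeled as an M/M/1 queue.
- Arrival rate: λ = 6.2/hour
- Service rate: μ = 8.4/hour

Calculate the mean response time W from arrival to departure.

First, compute utilization: ρ = λ/μ = 6.2/8.4 = 0.7381
For M/M/1: W = 1/(μ-λ)
W = 1/(8.4-6.2) = 1/2.20
W = 0.4545 hours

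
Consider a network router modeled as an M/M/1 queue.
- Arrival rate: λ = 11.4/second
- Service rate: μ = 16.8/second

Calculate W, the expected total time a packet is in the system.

First, compute utilization: ρ = λ/μ = 11.4/16.8 = 0.6786
For M/M/1: W = 1/(μ-λ)
W = 1/(16.8-11.4) = 1/5.40
W = 0.1852 seconds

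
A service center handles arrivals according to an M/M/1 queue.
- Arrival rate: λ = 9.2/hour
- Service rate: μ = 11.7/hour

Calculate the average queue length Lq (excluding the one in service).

ρ = λ/μ = 9.2/11.7 = 0.7863
For M/M/1: Lq = λ²/(μ(μ-λ))
Lq = 84.64/(11.7 × 2.50)
Lq = 2.8937 customers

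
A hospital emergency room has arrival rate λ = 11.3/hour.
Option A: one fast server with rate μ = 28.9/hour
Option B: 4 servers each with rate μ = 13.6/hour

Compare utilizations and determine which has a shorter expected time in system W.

Option A: single server μ = 28.9 (M/M/1)
  ρ_A = 11.3/28.9 = 0.3910
  W_A = 1/(μ-λ) = 1/(28.9-11.3) = 1/17.60 = 0.05682

Option B: 4 servers μ = 13.6 (M/M/4)
  ρ_B = λ/(cμ) = 11.3/(4×13.6) = 0.2077
  Offered load a = λ/μ = cρ = 11.3/13.6 = 0.8309
  P₀ = [ Σₙ₌₀^3 aⁿ/n! + a^4/(4!(1-ρ)) ]⁻¹
  Σ = a^0/0! + a^1/1! + a^2/2! + a^3/3! = 1.0000 + 0.8309 + 0.3452 + 0.09560 = 2.2717
  a^4/(4!(1-ρ)) = 0.476605/(24 × 0.792279) = 0.02507
  P₀ = 1/(2.2717 + 0.02507) = 0.4354
  Lq = P₀·a^4·ρ / (4!(1-ρ)²) = 0.4354 × 0.4766 × 0.2077 / (24 × 0.6277) = 0.002861
  Wq_B = Lq/λ = 0.002861/11.3 = 0.0002532
  W_B = Wq_B + 1/μ = 0.0002532 + 0.07353 = 0.07378

Since W_A = 0.05682 < W_B = 0.07378, Option A (single fast server) has the shorter time in system.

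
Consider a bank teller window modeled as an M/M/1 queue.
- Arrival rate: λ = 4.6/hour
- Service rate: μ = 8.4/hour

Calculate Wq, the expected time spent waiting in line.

First, compute utilization: ρ = λ/μ = 4.6/8.4 = 0.5476
For M/M/1: Wq = λ/(μ(μ-λ))
Wq = 4.6/(8.4 × (8.4-4.6))
Wq = 4.6/(8.4 × 3.80)
Wq = 0.1441 hours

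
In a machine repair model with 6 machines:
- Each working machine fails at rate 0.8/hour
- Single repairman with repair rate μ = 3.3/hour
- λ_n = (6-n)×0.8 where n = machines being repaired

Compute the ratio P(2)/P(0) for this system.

P(2)/P(0) = ∏_{i=0}^{2-1} λ_i/μ_{i+1}
= (6-0)×0.8/3.3 × (6-1)×0.8/3.3
= 1.7631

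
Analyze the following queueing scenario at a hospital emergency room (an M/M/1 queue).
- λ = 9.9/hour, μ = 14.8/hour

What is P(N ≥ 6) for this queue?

ρ = λ/μ = 9.9/14.8 = 0.66892
P(N ≥ n) = ρⁿ
P(N ≥ 6) = 0.66892^6
P(N ≥ 6) = 0.08959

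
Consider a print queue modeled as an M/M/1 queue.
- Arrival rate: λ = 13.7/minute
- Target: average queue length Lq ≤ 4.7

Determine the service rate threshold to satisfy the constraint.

For M/M/1: Lq = λ²/(μ(μ-λ))
Need Lq ≤ 4.7, i.e. μ(μ-λ) ≥ λ²/4.7
μ² - 13.7μ - 187.69/4.7 ≥ 0  →  μ² - 13.7μ - 39.93404 ≥ 0
Quadratic formula (positive root): μ = [λ + √(λ² + 4×39.93404)]/2
Discriminant: 187.69 + 4×39.93404 = 347.4262, √347.4262 = 18.6394
μ ≥ (13.7 + 18.6394)/2 = 16.1697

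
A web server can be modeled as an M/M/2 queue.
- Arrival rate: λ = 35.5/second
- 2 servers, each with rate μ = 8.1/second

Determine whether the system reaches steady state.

Stability requires ρ = λ/(cμ) < 1
ρ = 35.5/(2 × 8.1) = 35.5/16.20 = 2.1914
Since 2.1914 ≥ 1, the system is UNSTABLE.
Need c > λ/μ = 35.5/8.1 = 4.38.
Minimum servers needed: c = 5.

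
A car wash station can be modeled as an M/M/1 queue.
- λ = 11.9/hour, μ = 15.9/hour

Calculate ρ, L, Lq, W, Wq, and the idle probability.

Step 1: ρ = λ/μ = 11.9/15.9 = 0.7484
Step 2: L = λ/(μ-λ) = 11.9/4.00 = 2.9750
Step 3: Lq = λ²/(μ(μ-λ)) = 141.61/(15.9×4.00) = 2.2266
Step 4: W = 1/(μ-λ) = 1/4.00 = 0.2500
Step 5: Wq = λ/(μ(μ-λ)) = 11.9/(15.9×4.00) = 0.1871
Step 6: P(0) = 1-ρ = 0.2516
Verify: L = λW = 11.9×0.2500 = 2.9750 ✔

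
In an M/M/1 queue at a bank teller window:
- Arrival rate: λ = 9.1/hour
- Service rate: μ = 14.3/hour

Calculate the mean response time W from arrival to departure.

First, compute utilization: ρ = λ/μ = 9.1/14.3 = 0.6364
For M/M/1: W = 1/(μ-λ)
W = 1/(14.3-9.1) = 1/5.20
W = 0.1923 hours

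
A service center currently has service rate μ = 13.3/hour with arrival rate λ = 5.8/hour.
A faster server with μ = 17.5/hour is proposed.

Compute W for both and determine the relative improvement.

System 1: ρ₁ = 5.8/13.3 = 0.4361, W₁ = 1/(13.3-5.8) = 0.13333
System 2: ρ₂ = 5.8/17.5 = 0.3314, W₂ = 1/(17.5-5.8) = 0.085470
Improvement: (W₁-W₂)/W₁ = (0.13333-0.085470)/0.13333 = 35.90%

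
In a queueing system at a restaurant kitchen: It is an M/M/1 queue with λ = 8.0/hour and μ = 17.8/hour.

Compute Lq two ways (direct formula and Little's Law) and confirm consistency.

Method 1 (direct): Lq = λ²/(μ(μ-λ)) = 64.00/(17.8 × 9.80) = 0.3669

Method 2 (Little's Law):
W = 1/(μ-λ) = 1/9.80 = 0.10204
Wq = W - 1/μ = 0.10204 - 0.056180 = 0.04586
Lq = λWq = 8.0 × 0.04586 = 0.3669 ✔ (matches Method 1)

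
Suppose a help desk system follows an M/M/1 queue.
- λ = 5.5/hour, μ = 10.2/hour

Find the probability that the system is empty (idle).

ρ = λ/μ = 5.5/10.2 = 0.5392
P(0) = 1 - ρ = 1 - 0.5392 = 0.4608
The server is idle 46.08% of the time.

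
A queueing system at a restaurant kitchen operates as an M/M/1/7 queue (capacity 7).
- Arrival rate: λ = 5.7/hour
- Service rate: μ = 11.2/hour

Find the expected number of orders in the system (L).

ρ = λ/μ = 5.7/11.2 = 0.50893
P₀ = (1-ρ)/(1-ρ^(K+1)) = (1-0.50893)/(1-0.50893^8) = 0.4911/0.9955 = 0.4933
P_K = P₀×ρ^K = 0.4933 × 0.50893^7 = 0.4933 × 0.008843 = 0.004362
L = ρ[1 - (K+1)ρ^K + Kρ^(K+1)] / [(1-ρ)(1-ρ^(K+1))]
L = 0.50893 × (1 - 8×0.008843 + 7×0.004501) / ((1 - 0.50893) × (1 - 0.004501)) = 1.0002 orders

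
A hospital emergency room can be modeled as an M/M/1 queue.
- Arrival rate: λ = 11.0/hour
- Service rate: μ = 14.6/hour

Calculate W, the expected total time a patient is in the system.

First, compute utilization: ρ = λ/μ = 11.0/14.6 = 0.7534
For M/M/1: W = 1/(μ-λ)
W = 1/(14.6-11.0) = 1/3.60
W = 0.2778 hours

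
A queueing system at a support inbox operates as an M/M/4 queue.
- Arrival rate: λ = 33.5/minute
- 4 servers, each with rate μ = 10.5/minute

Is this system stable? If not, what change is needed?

Stability requires ρ = λ/(cμ) < 1
ρ = 33.5/(4 × 10.5) = 33.5/42.00 = 0.7976
Since 0.7976 < 1, the system is STABLE.
The servers are busy 79.76% of the time.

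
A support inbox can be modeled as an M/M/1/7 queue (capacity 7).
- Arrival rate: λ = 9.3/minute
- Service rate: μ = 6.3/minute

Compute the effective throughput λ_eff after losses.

ρ = λ/μ = 9.3/6.3 = 1.47619
P₀ = (1-ρ)/(1-ρ^(K+1)) = (1-1.47619)/(1-1.47619^8) = -0.4762/-21.5496 = 0.02210
P_K = P₀×ρ^K = 0.022097 × 1.47619^7 = 0.022097 × 15.2755 = 0.3375
λ_eff = λ(1-P_K) = 9.3 × (1 - 0.33755) = 9.3 × 0.66245 = 6.1608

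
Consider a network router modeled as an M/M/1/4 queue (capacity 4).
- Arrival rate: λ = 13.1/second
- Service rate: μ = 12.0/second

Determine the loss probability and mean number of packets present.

ρ = λ/μ = 13.1/12.0 = 1.09167
P₀ = (1-ρ)/(1-ρ^(K+1)) = (1-1.09167)/(1-1.09167^5) = -0.091670/-0.55045 = 0.1665
P_K = P₀×ρ^K = 0.1665 × 1.09167^4 = 0.1665 × 1.4203 = 0.2365
Blocking probability P_4 = 0.2365 (23.65%)
L = ρ[1 - (K+1)ρ^K + Kρ^(K+1)] / [(1-ρ)(1-ρ^(K+1))]
L = 1.09167 × (1 - 5×1.4202523 + 4×1.5504468) / ((1 - 1.09167) × (1 - 1.5504468)) = 2.1748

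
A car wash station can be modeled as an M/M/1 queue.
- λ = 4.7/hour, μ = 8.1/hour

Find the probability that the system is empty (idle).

ρ = λ/μ = 4.7/8.1 = 0.5802
P(0) = 1 - ρ = 1 - 0.5802 = 0.4198
The server is idle 41.98% of the time.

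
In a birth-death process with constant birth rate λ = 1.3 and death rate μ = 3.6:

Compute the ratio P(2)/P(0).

For constant rates: P(n)/P(0) = (λ/μ)^n
P(2)/P(0) = (1.3/3.6)^2 = 0.3611^2 = 0.1304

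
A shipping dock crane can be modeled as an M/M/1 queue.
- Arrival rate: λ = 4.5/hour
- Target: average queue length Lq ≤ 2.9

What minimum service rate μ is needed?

For M/M/1: Lq = λ²/(μ(μ-λ))
Need Lq ≤ 2.9, i.e. μ(μ-λ) ≥ λ²/2.9
μ² - 4.5μ - 20.25/2.9 ≥ 0  →  μ² - 4.5μ - 6.9827586 ≥ 0
Quadratic formula (positive root): μ = [λ + √(λ² + 4×6.9827586)]/2
Discriminant: 20.25 + 4×6.9827586 = 48.18103, √48.18103 = 6.94126
μ ≥ (4.5 + 6.94126)/2 = 5.7206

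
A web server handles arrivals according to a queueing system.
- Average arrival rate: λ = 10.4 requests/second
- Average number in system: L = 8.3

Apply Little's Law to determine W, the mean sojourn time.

Little's Law: L = λW, so W = L/λ
W = 8.3/10.4 = 0.7981 seconds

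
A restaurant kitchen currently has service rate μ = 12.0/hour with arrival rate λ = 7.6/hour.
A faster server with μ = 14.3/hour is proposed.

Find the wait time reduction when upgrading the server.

System 1: ρ₁ = 7.6/12.0 = 0.6333, W₁ = 1/(12.0-7.6) = 0.22727
System 2: ρ₂ = 7.6/14.3 = 0.5315, W₂ = 1/(14.3-7.6) = 0.14925
Improvement: (W₁-W₂)/W₁ = (0.22727-0.14925)/0.22727 = 34.33%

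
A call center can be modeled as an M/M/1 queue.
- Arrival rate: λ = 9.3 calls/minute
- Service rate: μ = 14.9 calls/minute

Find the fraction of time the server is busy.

Server utilization: ρ = λ/μ
ρ = 9.3/14.9 = 0.6242
The server is busy 62.42% of the time.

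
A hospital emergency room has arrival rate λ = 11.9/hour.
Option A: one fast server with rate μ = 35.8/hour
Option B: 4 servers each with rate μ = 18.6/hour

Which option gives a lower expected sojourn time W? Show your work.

Option A: single server μ = 35.8 (M/M/1)
  ρ_A = 11.9/35.8 = 0.3324
  W_A = 1/(μ-λ) = 1/(35.8-11.9) = 1/23.90 = 0.04184

Option B: 4 servers μ = 18.6 (M/M/4)
  ρ_B = λ/(cμ) = 11.9/(4×18.6) = 0.1599
  Offered load a = λ/μ = cρ = 11.9/18.6 = 0.6398
  P₀ = [ Σₙ₌₀^3 aⁿ/n! + a^4/(4!(1-ρ)) ]⁻¹
  Σ = a^0/0! + a^1/1! + a^2/2! + a^3/3! = 1.0000 + 0.6398 + 0.2047 + 0.04365 = 1.8881
  a^4/(4!(1-ρ)) = 0.167547/(24 × 0.840054) = 0.008310
  P₀ = 1/(1.8881 + 0.008310) = 0.5273
  Lq = P₀·a^4·ρ / (4!(1-ρ)²) = 0.52731 × 0.16755 × 0.15995 / (24 × 0.70569) = 0.0008344
  Wq_B = Lq/λ = 0.00083436/11.9 = 0.00007011
  W_B = Wq_B + 1/μ = 0.00007011 + 0.05376 = 0.05383

Since W_A = 0.04184 < W_B = 0.05383, Option A (single fast server) has the shorter time in system.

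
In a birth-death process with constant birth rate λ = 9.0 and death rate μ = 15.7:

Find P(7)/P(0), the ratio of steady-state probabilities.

For constant rates: P(n)/P(0) = (λ/μ)^n
P(7)/P(0) = (9.0/15.7)^7 = 0.57325^7 = 0.02034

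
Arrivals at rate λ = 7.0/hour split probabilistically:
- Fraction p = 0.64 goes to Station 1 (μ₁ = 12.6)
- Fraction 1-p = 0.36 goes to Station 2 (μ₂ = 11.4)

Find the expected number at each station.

Effective rates: λ₁ = 7.0×0.64 = 4.48, λ₂ = 7.0×0.36 = 2.52
Station 1: ρ₁ = 4.48/12.6 = 0.35556, L₁ = ρ₁/(1-ρ₁) = 0.35556/(1-0.35556) = 0.5517
Station 2: ρ₂ = 2.52/11.4 = 0.22105, L₂ = ρ₂/(1-ρ₂) = 0.22105/(1-0.22105) = 0.2838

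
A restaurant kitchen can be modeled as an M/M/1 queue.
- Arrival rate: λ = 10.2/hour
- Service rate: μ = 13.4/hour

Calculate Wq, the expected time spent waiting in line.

First, compute utilization: ρ = λ/μ = 10.2/13.4 = 0.7612
For M/M/1: Wq = λ/(μ(μ-λ))
Wq = 10.2/(13.4 × (13.4-10.2))
Wq = 10.2/(13.4 × 3.20)
Wq = 0.2379 hours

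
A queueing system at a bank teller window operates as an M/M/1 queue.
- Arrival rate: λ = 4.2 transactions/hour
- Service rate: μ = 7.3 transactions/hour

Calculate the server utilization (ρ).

Server utilization: ρ = λ/μ
ρ = 4.2/7.3 = 0.5753
The server is busy 57.53% of the time.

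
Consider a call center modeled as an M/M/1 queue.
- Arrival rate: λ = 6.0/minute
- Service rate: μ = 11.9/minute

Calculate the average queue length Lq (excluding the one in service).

ρ = λ/μ = 6.0/11.9 = 0.5042
For M/M/1: Lq = λ²/(μ(μ-λ))
Lq = 36.00/(11.9 × 5.90)
Lq = 0.5127 calls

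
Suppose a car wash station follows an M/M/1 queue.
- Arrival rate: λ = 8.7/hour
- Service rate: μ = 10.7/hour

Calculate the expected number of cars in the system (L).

ρ = λ/μ = 8.7/10.7 = 0.8131
For M/M/1: L = λ/(μ-λ)
L = 8.7/(10.7-8.7) = 8.7/2.00
L = 4.3500 cars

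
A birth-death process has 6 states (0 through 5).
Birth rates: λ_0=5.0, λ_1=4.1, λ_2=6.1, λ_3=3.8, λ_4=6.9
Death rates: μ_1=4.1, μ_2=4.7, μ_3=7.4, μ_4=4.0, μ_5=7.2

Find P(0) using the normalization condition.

Ratios P(n)/P(0) = (λ₀···λₙ₋₁)/(μ₁···μₙ):
P(1)/P(0) = (5.0)/(4.1) = 1.21951
P(2)/P(0) = (5.0×4.1)/(4.1×4.7) = 1.06383
P(3)/P(0) = (5.0×4.1×6.1)/(4.1×4.7×7.4) = 0.876941
P(4)/P(0) = (5.0×4.1×6.1×3.8)/(4.1×4.7×7.4×4.0) = 0.833094
P(5)/P(0) = (5.0×4.1×6.1×3.8×6.9)/(4.1×4.7×7.4×4.0×7.2) = 0.798381

Normalization: ∑ P(n) = 1
P(0) × (1.00000 + 1.21951 + 1.06383 + 0.876941 + 0.833094 + 0.798381) = 1
P(0) × 5.7918 = 1
P(0) = 1/5.7918 = 0.1727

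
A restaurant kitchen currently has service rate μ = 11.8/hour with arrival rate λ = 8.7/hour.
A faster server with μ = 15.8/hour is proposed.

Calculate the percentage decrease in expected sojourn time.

System 1: ρ₁ = 8.7/11.8 = 0.7373, W₁ = 1/(11.8-8.7) = 0.32258
System 2: ρ₂ = 8.7/15.8 = 0.5506, W₂ = 1/(15.8-8.7) = 0.14085
Improvement: (W₁-W₂)/W₁ = (0.32258-0.14085)/0.32258 = 56.34%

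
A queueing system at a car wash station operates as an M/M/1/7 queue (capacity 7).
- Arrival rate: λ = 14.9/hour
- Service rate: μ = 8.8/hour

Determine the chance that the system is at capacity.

ρ = λ/μ = 14.9/8.8 = 1.69318
P₀ = (1-ρ)/(1-ρ^(K+1)) = (1-1.69318)/(1-1.69318^8) = -0.6932/-66.5500 = 0.01042
P_K = P₀×ρ^K = 0.010416 × 1.69318^7 = 0.010416 × 39.8953 = 0.4155
Blocking probability = 41.55%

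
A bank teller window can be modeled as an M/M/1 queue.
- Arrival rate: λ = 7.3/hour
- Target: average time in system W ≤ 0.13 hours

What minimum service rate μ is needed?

For M/M/1: W = 1/(μ-λ)
Need W ≤ 0.13, so 1/(μ-λ) ≤ 0.13
μ - λ ≥ 1/0.13 = 7.6923
μ ≥ 7.3 + 7.6923 = 14.9923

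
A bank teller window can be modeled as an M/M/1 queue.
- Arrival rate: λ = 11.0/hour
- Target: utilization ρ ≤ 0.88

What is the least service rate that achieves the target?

ρ = λ/μ, so μ = λ/ρ
μ ≥ 11.0/0.88 = 12.5000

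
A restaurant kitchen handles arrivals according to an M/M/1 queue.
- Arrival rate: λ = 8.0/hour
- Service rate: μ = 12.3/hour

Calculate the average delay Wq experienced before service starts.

First, compute utilization: ρ = λ/μ = 8.0/12.3 = 0.6504
For M/M/1: Wq = λ/(μ(μ-λ))
Wq = 8.0/(12.3 × (12.3-8.0))
Wq = 8.0/(12.3 × 4.30)
Wq = 0.1513 hours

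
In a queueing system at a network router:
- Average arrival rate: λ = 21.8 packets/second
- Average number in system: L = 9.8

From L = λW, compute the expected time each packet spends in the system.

Little's Law: L = λW, so W = L/λ
W = 9.8/21.8 = 0.4495 seconds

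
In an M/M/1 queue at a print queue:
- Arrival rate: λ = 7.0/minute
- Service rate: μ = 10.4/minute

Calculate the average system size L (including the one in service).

ρ = λ/μ = 7.0/10.4 = 0.6731
For M/M/1: L = λ/(μ-λ)
L = 7.0/(10.4-7.0) = 7.0/3.40
L = 2.0588 jobs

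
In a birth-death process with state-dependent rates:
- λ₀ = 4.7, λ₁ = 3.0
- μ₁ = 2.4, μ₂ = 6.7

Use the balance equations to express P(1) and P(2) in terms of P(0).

Balance equations:
State 0: λ₀P₀ = μ₁P₁ → P₁ = (λ₀/μ₁)P₀ = (4.7/2.4)P₀ = 1.9583P₀
State 1: P₂ = (λ₀λ₁)/(μ₁μ₂)P₀ = (4.7×3.0)/(2.4×6.7)P₀ = 0.8769P₀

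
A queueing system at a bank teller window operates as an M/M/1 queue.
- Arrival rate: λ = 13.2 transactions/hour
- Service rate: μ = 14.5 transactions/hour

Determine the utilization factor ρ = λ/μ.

Server utilization: ρ = λ/μ
ρ = 13.2/14.5 = 0.9103
The server is busy 91.03% of the time.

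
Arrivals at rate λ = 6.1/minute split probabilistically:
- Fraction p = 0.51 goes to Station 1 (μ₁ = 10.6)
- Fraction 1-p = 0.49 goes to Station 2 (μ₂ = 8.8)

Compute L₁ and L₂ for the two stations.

Effective rates: λ₁ = 6.1×0.51 = 3.111, λ₂ = 6.1×0.49 = 2.989
Station 1: ρ₁ = 3.111/10.6 = 0.2935, L₁ = ρ₁/(1-ρ₁) = 0.2935/(1-0.2935) = 0.4154
Station 2: ρ₂ = 2.989/8.8 = 0.33966, L₂ = ρ₂/(1-ρ₂) = 0.33966/(1-0.33966) = 0.5144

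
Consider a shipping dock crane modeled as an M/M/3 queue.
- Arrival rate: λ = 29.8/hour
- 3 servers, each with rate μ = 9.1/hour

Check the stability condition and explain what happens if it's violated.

Stability requires ρ = λ/(cμ) < 1
ρ = 29.8/(3 × 9.1) = 29.8/27.30 = 1.0916
Since 1.0916 ≥ 1, the system is UNSTABLE.
Need c > λ/μ = 29.8/9.1 = 3.27.
Minimum servers needed: c = 4.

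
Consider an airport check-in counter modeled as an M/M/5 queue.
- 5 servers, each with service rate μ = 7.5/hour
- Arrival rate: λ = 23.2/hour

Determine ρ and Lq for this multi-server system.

Traffic intensity: ρ = λ/(cμ) = 23.2/(5×7.5) = 0.6187
Since ρ = 0.6187 < 1, system is stable.
Offered load a = λ/μ = cρ = 23.2/7.5 = 3.0933
P₀ = [ Σₙ₌₀^4 aⁿ/n! + a^5/(5!(1-ρ)) ]⁻¹
Σ = a^0/0! + a^1/1! + a^2/2! + a^3/3! + a^4/4! = 1.0000 + 3.0933 + 4.7844 + 4.9332 + 3.8150 = 17.6259
a^5/(5!(1-ρ)) = 283.2263/(120 × 0.38133) = 6.1894
P₀ = 1/(17.6259 + 6.1894) = 0.04199
Lq = P₀·a^5·ρ / (5!(1-ρ)²) = 0.041990 × 283.2263 × 0.61867 / (120 × 0.14542) = 0.4216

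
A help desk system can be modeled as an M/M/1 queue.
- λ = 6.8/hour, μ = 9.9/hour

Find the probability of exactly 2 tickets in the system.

ρ = λ/μ = 6.8/9.9 = 0.6869
P(n) = (1-ρ)ρⁿ
P(2) = (1-0.6869) × 0.6869^2
P(2) = 0.3131 × 0.4718
P(2) = 0.1477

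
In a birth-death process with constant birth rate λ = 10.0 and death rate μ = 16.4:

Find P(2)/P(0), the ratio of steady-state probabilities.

For constant rates: P(n)/P(0) = (λ/μ)^n
P(2)/P(0) = (10.0/16.4)^2 = 0.60976^2 = 0.3718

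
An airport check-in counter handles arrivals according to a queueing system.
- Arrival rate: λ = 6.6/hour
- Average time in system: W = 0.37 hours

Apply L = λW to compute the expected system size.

Little's Law: L = λW
L = 6.6 × 0.37 = 2.4420 passengers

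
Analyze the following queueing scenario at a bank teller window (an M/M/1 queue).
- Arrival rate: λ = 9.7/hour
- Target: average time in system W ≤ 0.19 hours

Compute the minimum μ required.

For M/M/1: W = 1/(μ-λ)
Need W ≤ 0.19, so 1/(μ-λ) ≤ 0.19
μ - λ ≥ 1/0.19 = 5.2632
μ ≥ 9.7 + 5.2632 = 14.9632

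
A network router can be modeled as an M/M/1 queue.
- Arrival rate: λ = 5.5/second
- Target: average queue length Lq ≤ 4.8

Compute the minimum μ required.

For M/M/1: Lq = λ²/(μ(μ-λ))
Need Lq ≤ 4.8, i.e. μ(μ-λ) ≥ λ²/4.8
μ² - 5.5μ - 30.25/4.8 ≥ 0  →  μ² - 5.5μ - 6.30208 ≥ 0
Quadratic formula (positive root): μ = [λ + √(λ² + 4×6.30208)]/2
Discriminant: 30.25 + 4×6.30208 = 55.4583, √55.4583 = 7.4470
μ ≥ (5.5 + 7.4470)/2 = 6.4735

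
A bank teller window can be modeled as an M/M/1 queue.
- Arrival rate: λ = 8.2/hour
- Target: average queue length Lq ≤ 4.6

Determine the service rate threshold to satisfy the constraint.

For M/M/1: Lq = λ²/(μ(μ-λ))
Need Lq ≤ 4.6, i.e. μ(μ-λ) ≥ λ²/4.6
μ² - 8.2μ - 67.24/4.6 ≥ 0  →  μ² - 8.2μ - 14.6174 ≥ 0
Quadratic formula (positive root): μ = [λ + √(λ² + 4×14.6174)]/2
Discriminant: 67.24 + 4×14.6174 = 125.7096, √125.7096 = 11.2120
μ ≥ (8.2 + 11.2120)/2 = 9.7060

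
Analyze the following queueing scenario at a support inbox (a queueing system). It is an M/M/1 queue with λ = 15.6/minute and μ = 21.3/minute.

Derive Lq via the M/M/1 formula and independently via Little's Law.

Method 1 (direct): Lq = λ²/(μ(μ-λ)) = 243.36/(21.3 × 5.70) = 2.0044

Method 2 (Little's Law):
W = 1/(μ-λ) = 1/5.70 = 0.17544
Wq = W - 1/μ = 0.17544 - 0.046948 = 0.12849
Lq = λWq = 15.6 × 0.12849 = 2.0044 ✔ (matches Method 1)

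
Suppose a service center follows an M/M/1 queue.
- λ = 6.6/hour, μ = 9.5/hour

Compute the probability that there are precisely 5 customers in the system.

ρ = λ/μ = 6.6/9.5 = 0.69474
P(n) = (1-ρ)ρⁿ
P(5) = (1-0.69474) × 0.69474^5
P(5) = 0.30526 × 0.16185
P(5) = 0.04941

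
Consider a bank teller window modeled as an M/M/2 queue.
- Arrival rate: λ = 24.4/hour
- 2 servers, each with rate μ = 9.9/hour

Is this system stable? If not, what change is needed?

Stability requires ρ = λ/(cμ) < 1
ρ = 24.4/(2 × 9.9) = 24.4/19.80 = 1.2323
Since 1.2323 ≥ 1, the system is UNSTABLE.
Need c > λ/μ = 24.4/9.9 = 2.46.
Minimum servers needed: c = 3.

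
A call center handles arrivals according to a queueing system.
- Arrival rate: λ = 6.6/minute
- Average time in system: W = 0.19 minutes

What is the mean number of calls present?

Little's Law: L = λW
L = 6.6 × 0.19 = 1.2540 calls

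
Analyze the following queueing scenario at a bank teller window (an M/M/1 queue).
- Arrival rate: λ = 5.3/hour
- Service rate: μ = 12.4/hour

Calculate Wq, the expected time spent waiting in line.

First, compute utilization: ρ = λ/μ = 5.3/12.4 = 0.4274
For M/M/1: Wq = λ/(μ(μ-λ))
Wq = 5.3/(12.4 × (12.4-5.3))
Wq = 5.3/(12.4 × 7.10)
Wq = 0.06020 hours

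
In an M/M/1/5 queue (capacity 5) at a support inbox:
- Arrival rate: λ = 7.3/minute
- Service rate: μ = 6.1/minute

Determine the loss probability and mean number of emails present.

ρ = λ/μ = 7.3/6.1 = 1.19672
P₀ = (1-ρ)/(1-ρ^(K+1)) = (1-1.19672)/(1-1.19672^6) = -0.1967/-1.9373 = 0.1015
P_K = P₀×ρ^K = 0.10154 × 1.19672^5 = 0.10154 × 2.4545 = 0.2492
Blocking probability P_5 = 0.2492 (24.92%)
L = ρ[1 - (K+1)ρ^K + Kρ^(K+1)] / [(1-ρ)(1-ρ^(K+1))]
L = 1.19672 × (1 - 6×2.45450 + 5×2.93735) / ((1 - 1.19672) × (1 - 2.93735)) = 3.0137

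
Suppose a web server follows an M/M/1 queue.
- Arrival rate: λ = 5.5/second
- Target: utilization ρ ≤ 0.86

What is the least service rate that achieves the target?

ρ = λ/μ, so μ = λ/ρ
μ ≥ 5.5/0.86 = 6.3953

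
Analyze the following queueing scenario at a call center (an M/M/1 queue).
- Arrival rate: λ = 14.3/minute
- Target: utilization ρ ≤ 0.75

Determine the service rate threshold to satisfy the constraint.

ρ = λ/μ, so μ = λ/ρ
μ ≥ 14.3/0.75 = 19.0667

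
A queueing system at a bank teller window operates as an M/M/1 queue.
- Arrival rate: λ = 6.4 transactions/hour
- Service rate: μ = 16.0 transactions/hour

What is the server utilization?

Server utilization: ρ = λ/μ
ρ = 6.4/16.0 = 0.4000
The server is busy 40.00% of the time.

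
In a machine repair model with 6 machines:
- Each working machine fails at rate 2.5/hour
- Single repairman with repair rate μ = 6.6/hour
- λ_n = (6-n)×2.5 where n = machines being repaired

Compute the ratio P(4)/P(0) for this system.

P(4)/P(0) = ∏_{i=0}^{4-1} λ_i/μ_{i+1}
= (6-0)×2.5/6.6 × (6-1)×2.5/6.6 × (6-2)×2.5/6.6 × (6-3)×2.5/6.6
= 7.4112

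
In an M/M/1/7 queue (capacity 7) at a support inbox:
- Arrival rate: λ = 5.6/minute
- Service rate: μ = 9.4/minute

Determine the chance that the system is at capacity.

ρ = λ/μ = 5.6/9.4 = 0.59574
P₀ = (1-ρ)/(1-ρ^(K+1)) = (1-0.59574)/(1-0.59574^8) = 0.4043/0.9841 = 0.4108
P_K = P₀×ρ^K = 0.4108 × 0.59574^7 = 0.4108 × 0.02663 = 0.01094
Blocking probability = 1.09%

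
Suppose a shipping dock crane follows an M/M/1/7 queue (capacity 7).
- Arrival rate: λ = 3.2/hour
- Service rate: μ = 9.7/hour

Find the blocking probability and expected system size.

ρ = λ/μ = 3.2/9.7 = 0.3299
P₀ = (1-ρ)/(1-ρ^(K+1)) = (1-0.3299)/(1-0.3299^8) = 0.6701/0.9999 = 0.6702
P_K = P₀×ρ^K = 0.6702 × 0.3299^7 = 0.6702 × 0.0004253 = 0.0002850
Blocking probability P_7 = 0.0002850 (0.02850%)
L = ρ[1 - (K+1)ρ^K + Kρ^(K+1)] / [(1-ρ)(1-ρ^(K+1))]
L = 0.3299 × (1 - 8×0.0004253 + 7×0.0001403) / ((1 - 0.3299) × (1 - 0.0001403)) = 0.4912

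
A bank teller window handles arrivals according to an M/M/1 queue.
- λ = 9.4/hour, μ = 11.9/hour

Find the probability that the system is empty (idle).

ρ = λ/μ = 9.4/11.9 = 0.7899
P(0) = 1 - ρ = 1 - 0.7899 = 0.2101
The server is idle 21.01% of the time.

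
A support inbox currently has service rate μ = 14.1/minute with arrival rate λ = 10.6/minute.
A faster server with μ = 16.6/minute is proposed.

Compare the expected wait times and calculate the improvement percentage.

System 1: ρ₁ = 10.6/14.1 = 0.7518, W₁ = 1/(14.1-10.6) = 0.285714
System 2: ρ₂ = 10.6/16.6 = 0.6386, W₂ = 1/(16.6-10.6) = 0.166667
Improvement: (W₁-W₂)/W₁ = (0.285714-0.166667)/0.285714 = 41.67%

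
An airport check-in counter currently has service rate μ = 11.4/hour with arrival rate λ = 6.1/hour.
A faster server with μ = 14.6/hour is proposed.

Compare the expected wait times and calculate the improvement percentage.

System 1: ρ₁ = 6.1/11.4 = 0.5351, W₁ = 1/(11.4-6.1) = 0.18868
System 2: ρ₂ = 6.1/14.6 = 0.4178, W₂ = 1/(14.6-6.1) = 0.11765
Improvement: (W₁-W₂)/W₁ = (0.18868-0.11765)/0.18868 = 37.65%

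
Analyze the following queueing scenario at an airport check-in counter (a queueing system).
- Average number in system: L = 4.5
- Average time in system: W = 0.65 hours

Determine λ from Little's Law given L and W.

Little's Law: L = λW, so λ = L/W
λ = 4.5/0.65 = 6.9231 passengers/hour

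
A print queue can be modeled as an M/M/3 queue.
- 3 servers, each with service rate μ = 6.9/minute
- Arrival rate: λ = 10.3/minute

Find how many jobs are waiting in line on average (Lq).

Traffic intensity: ρ = λ/(cμ) = 10.3/(3×6.9) = 0.4976
Since ρ = 0.4976 < 1, system is stable.
Offered load a = λ/μ = cρ = 10.3/6.9 = 1.4928
P₀ = [ Σₙ₌₀^2 aⁿ/n! + a^3/(3!(1-ρ)) ]⁻¹
Σ = a^0/0! + a^1/1! + a^2/2! = 1.00000 + 1.49275 + 1.11416 = 3.6069
a^3/(3!(1-ρ)) = 3.3263/(6 × 0.50242) = 1.1034
P₀ = 1/(3.6069 + 1.1034) = 0.2123
Lq = P₀·a^3·ρ / (3!(1-ρ)²) = 0.2123 × 3.3263 × 0.4976 / (6 × 0.2524) = 0.2320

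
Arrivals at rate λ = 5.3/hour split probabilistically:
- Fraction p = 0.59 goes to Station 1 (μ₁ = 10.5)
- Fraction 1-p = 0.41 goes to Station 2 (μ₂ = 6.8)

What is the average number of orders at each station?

Effective rates: λ₁ = 5.3×0.59 = 3.127, λ₂ = 5.3×0.41 = 2.173
Station 1: ρ₁ = 3.127/10.5 = 0.2978, L₁ = ρ₁/(1-ρ₁) = 0.2978/(1-0.2978) = 0.4241
Station 2: ρ₂ = 2.173/6.8 = 0.31956, L₂ = ρ₂/(1-ρ₂) = 0.31956/(1-0.31956) = 0.4696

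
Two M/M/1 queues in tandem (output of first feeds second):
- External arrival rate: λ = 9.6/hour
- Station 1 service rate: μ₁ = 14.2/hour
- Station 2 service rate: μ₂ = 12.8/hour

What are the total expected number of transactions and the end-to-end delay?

By Jackson's theorem, each station behaves as independent M/M/1.
Station 1: ρ₁ = 9.6/14.2 = 0.6761, L₁ = ρ₁/(1-ρ₁) = λ/(μ₁-λ) = 9.6/4.60 = 2.0870
Station 2: ρ₂ = 9.6/12.8 = 0.7500, L₂ = ρ₂/(1-ρ₂) = λ/(μ₂-λ) = 9.6/3.20 = 3.0000
Total: L = L₁ + L₂ = 2.0870 + 3.0000 = 5.0870
W = L/λ = 5.0870/9.6 = 0.5299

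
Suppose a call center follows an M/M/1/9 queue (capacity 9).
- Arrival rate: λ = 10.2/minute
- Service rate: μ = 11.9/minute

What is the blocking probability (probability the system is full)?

ρ = λ/μ = 10.2/11.9 = 0.85714
P₀ = (1-ρ)/(1-ρ^(K+1)) = (1-0.85714)/(1-0.85714^10) = 0.1429/0.7859 = 0.1818
P_K = P₀×ρ^K = 0.18177 × 0.85714^9 = 0.18177 × 0.24973 = 0.04539
Blocking probability = 4.54%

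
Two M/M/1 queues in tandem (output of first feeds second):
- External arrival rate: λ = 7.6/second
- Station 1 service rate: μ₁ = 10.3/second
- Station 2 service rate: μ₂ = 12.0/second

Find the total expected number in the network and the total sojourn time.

By Jackson's theorem, each station behaves as independent M/M/1.
Station 1: ρ₁ = 7.6/10.3 = 0.7379, L₁ = ρ₁/(1-ρ₁) = λ/(μ₁-λ) = 7.6/2.70 = 2.8148
Station 2: ρ₂ = 7.6/12.0 = 0.6333, L₂ = ρ₂/(1-ρ₂) = λ/(μ₂-λ) = 7.6/4.40 = 1.7273
Total: L = L₁ + L₂ = 2.8148 + 1.7273 = 4.5421
W = L/λ = 4.5421/7.6 = 0.5976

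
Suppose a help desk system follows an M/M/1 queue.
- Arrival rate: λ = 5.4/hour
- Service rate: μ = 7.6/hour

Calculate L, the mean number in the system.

ρ = λ/μ = 5.4/7.6 = 0.7105
For M/M/1: L = λ/(μ-λ)
L = 5.4/(7.6-5.4) = 5.4/2.20
L = 2.4545 tickets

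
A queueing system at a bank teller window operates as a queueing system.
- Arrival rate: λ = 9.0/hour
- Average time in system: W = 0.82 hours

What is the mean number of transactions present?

Little's Law: L = λW
L = 9.0 × 0.82 = 7.3800 transactions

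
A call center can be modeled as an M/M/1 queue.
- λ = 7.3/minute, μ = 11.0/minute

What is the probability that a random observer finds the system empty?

ρ = λ/μ = 7.3/11.0 = 0.6636
P(0) = 1 - ρ = 1 - 0.6636 = 0.3364
The server is idle 33.64% of the time.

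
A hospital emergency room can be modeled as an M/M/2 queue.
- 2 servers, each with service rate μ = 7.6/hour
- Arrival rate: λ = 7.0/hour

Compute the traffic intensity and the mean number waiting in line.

Traffic intensity: ρ = λ/(cμ) = 7.0/(2×7.6) = 0.4605
Since ρ = 0.4605 < 1, system is stable.
Offered load a = λ/μ = cρ = 7.0/7.6 = 0.9211
P₀ = [ Σₙ₌₀^1 aⁿ/n! + a^2/(2!(1-ρ)) ]⁻¹
Σ = a^0/0! + a^1/1! = 1.0000 + 0.9211 = 1.9211
a^2/(2!(1-ρ)) = 0.84834/(2 × 0.53947) = 0.7863
P₀ = 1/(1.9211 + 0.7863) = 0.3694
Lq = P₀·a^2·ρ / (2!(1-ρ)²) = 0.3694 × 0.8483 × 0.4605 / (2 × 0.2910) = 0.2479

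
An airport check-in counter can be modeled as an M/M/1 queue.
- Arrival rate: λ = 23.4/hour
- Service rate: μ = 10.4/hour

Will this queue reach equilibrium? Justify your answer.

Stability requires ρ = λ/(cμ) < 1
ρ = 23.4/(1 × 10.4) = 23.4/10.40 = 2.2500
Since 2.2500 ≥ 1, the system is UNSTABLE.
Queue grows without bound. Need μ > λ = 23.4.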